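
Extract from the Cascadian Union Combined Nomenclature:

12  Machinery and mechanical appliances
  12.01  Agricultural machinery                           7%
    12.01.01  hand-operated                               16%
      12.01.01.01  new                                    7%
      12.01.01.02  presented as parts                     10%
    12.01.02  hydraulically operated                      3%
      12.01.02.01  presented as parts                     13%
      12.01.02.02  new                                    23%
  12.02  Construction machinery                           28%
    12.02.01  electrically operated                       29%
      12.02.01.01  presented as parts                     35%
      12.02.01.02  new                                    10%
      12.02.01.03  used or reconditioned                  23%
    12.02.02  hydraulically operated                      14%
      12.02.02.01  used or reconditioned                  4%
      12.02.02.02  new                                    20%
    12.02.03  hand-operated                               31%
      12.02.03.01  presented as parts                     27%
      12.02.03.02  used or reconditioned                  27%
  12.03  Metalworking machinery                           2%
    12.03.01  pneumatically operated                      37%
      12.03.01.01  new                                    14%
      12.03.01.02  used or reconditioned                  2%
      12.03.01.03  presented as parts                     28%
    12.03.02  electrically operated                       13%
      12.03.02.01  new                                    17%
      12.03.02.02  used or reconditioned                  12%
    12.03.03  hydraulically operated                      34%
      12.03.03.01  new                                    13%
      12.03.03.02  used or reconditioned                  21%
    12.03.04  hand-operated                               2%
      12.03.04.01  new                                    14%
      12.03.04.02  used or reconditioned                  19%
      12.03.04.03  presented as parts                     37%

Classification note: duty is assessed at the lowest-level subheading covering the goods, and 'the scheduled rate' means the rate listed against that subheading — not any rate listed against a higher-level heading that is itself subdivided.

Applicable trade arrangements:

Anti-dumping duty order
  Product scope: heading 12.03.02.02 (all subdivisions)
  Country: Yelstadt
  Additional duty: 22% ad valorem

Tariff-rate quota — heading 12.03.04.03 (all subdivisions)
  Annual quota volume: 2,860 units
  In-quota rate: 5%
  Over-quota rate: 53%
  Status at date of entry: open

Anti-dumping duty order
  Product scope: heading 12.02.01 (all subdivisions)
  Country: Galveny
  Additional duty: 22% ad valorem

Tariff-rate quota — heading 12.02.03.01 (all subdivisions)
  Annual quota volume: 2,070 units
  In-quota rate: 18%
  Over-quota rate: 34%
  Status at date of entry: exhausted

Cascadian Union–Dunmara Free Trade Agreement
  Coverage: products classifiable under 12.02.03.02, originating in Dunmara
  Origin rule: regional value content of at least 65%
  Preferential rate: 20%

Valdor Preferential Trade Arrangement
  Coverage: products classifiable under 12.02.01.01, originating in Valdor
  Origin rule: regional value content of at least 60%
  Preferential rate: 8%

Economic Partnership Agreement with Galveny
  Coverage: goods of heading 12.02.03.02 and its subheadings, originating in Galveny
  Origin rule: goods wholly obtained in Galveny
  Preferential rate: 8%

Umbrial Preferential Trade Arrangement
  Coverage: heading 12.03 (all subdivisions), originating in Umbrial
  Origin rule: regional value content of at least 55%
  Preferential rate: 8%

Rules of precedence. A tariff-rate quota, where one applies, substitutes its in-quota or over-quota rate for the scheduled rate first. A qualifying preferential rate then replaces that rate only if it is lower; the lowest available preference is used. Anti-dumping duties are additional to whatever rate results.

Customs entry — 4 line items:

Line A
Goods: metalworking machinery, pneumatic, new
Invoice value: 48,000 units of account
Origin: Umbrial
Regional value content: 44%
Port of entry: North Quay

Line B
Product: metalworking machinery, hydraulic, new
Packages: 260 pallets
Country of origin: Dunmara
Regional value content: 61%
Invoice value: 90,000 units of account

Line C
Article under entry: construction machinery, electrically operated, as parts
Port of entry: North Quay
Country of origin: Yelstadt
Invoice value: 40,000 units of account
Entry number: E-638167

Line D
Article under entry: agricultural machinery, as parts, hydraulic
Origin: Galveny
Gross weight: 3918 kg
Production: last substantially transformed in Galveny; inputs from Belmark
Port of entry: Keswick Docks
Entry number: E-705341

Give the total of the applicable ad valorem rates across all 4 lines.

Line A: metalworking → 12.03; pneumatic → 12.03.01; new → 12.03.01.01. Scheduled 14%. Umbrial agreement on 12.03: RVC < 55%. → 14%.
Line B: metalworking → 12.03; hydraulic → 12.03.03; new → 12.03.03.01. Scheduled 13%. Dunmara agreement on 12.02.03.02: 12.03.03.01 not covered. → 13%.
Line C: construction → 12.02; electrically operated → 12.02.01; as parts → 12.02.01.01. Scheduled 35%. No special measure applies. → 35%.
Line D: agricultural → 12.01; hydraulic → 12.01.02; as parts → 12.01.02.01. Scheduled 13%. Galveny agreement on 12.02.03.02: 12.01.02.01 not covered. → 13%.
Sum: 14% + 13% + 35% + 13% = 75%.

75%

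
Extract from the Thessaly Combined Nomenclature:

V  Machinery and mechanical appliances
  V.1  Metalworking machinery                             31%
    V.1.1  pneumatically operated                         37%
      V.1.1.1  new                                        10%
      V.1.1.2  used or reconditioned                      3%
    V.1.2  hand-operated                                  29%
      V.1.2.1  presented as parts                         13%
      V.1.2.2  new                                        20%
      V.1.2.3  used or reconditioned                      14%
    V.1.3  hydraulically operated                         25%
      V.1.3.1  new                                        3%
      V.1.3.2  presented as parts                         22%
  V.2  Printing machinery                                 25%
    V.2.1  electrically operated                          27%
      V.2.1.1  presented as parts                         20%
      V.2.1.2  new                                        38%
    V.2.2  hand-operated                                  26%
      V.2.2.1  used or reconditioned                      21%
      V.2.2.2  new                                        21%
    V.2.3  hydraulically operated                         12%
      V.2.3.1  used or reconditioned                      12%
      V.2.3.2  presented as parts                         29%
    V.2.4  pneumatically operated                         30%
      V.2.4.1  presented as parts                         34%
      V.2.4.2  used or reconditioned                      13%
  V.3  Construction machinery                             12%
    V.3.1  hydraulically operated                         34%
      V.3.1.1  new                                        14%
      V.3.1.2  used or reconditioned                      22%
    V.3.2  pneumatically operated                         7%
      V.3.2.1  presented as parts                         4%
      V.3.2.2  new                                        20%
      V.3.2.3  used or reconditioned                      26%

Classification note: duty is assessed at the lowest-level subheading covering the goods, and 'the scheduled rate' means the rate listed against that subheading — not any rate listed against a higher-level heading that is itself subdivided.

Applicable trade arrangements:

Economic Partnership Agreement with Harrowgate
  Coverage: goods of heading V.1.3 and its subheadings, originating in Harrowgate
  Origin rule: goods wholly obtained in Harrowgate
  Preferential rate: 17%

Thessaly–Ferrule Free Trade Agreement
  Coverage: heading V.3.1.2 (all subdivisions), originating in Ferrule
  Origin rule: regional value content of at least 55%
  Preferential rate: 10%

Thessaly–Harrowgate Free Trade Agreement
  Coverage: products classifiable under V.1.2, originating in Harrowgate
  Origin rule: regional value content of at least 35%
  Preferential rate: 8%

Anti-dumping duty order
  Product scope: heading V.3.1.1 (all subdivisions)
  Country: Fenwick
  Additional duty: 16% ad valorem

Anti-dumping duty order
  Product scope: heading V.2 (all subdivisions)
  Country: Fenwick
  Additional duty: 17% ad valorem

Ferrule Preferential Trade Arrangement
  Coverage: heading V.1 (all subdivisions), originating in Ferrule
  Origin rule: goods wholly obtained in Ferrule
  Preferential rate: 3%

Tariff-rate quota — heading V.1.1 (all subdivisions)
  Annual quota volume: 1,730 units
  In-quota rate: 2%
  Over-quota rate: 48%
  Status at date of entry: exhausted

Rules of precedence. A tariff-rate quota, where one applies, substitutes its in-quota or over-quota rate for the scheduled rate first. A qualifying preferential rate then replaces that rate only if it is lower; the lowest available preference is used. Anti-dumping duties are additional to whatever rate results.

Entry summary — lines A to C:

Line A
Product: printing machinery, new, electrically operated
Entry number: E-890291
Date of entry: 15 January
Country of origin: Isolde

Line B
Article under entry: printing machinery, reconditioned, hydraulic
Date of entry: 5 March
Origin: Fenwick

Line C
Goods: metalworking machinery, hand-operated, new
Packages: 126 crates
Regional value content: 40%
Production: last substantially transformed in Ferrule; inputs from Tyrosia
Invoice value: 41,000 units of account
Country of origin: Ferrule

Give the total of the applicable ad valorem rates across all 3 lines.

87%

Line A: printing → V.2; electrically operated → V.2.1; new → V.2.1.2. Scheduled 38%. No special measure applies. → 38%.
Line B: printing → V.2; hydraulic → V.2.3; reconditioned → V.2.3.1. Scheduled 12%. anti-dumping (Fenwick, V.2): +17%; total 12% + 17% = 29%. → 29%.
Line C: metalworking → V.1; hand-operated → V.1.2; new → V.1.2.2. Scheduled 20%. Ferrule agreement on V.3.1.2: V.1.2.2 not covered; Ferrule agreement on V.1: not wholly obtained. → 20%.
Sum: 38% + 29% + 20% = 87%.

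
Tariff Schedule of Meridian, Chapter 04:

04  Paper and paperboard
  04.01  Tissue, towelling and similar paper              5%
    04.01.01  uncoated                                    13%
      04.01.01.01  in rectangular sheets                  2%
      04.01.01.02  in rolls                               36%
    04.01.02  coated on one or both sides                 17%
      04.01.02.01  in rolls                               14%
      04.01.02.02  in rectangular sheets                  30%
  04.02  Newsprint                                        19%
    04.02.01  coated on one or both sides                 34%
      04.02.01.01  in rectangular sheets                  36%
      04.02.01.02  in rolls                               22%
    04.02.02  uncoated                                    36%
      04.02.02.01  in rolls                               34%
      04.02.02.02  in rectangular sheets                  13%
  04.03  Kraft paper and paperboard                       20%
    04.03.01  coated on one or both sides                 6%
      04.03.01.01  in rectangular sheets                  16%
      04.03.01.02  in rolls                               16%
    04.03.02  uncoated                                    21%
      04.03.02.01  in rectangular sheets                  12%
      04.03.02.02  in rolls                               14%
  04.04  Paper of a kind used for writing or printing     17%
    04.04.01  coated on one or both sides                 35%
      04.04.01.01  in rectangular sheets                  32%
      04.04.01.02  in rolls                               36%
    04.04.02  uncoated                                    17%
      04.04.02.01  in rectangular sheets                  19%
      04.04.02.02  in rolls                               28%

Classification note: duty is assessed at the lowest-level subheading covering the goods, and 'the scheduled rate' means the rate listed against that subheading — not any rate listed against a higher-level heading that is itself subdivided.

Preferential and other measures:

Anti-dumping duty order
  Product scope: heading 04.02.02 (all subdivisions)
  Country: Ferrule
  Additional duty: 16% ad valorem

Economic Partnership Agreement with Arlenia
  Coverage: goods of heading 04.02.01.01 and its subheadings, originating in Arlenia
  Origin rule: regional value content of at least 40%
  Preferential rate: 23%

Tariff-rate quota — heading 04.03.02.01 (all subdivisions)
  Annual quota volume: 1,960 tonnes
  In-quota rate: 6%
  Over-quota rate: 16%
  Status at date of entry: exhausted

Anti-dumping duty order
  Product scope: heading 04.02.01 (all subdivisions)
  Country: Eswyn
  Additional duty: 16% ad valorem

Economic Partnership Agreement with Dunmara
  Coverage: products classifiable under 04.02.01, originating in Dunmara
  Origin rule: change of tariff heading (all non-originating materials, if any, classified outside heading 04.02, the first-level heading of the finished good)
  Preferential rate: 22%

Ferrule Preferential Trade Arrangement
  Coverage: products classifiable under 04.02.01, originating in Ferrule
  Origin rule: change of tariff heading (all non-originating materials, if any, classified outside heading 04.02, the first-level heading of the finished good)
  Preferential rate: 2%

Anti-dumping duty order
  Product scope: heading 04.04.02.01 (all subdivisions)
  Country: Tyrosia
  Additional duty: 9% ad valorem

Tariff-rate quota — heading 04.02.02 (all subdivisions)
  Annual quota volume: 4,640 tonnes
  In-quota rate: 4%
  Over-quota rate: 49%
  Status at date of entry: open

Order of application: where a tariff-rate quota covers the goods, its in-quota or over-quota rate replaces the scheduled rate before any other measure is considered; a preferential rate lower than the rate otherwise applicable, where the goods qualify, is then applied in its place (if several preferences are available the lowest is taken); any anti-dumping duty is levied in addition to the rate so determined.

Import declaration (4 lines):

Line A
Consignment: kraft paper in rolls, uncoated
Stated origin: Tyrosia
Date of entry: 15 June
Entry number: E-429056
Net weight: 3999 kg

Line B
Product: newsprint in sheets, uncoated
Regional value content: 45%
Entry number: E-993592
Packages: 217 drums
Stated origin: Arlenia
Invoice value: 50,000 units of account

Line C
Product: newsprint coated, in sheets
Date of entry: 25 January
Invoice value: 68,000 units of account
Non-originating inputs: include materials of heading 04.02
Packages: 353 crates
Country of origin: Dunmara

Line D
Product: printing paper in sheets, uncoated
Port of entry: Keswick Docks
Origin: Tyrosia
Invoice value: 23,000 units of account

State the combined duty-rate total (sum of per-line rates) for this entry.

Line A: kraft paper → 04.03; uncoated → 04.03.02; in rolls → 04.03.02.02. Scheduled 14%. No special measure applies. → 14%.
Line B: newsprint → 04.02; uncoated → 04.02.02; in sheets → 04.02.02.02. Scheduled 13%. quota on 04.02.02 open → in-quota 4%; Arlenia agreement on 04.02.01.01: 04.02.02.02 not covered. → 4%.
Line C: newsprint → 04.02; coated → 04.02.01; in sheets → 04.02.01.01. Scheduled 36%. Dunmara agreement on 04.02.01: CTH not met. → 36%.
Line D: printing paper → 04.04; uncoated → 04.04.02; in sheets → 04.04.02.01. Scheduled 19%. anti-dumping (Tyrosia, 04.04.02.01): +9%; total 19% + 9% = 28%. → 28%.
Sum: 14% + 4% + 36% + 28% = 82%.

82%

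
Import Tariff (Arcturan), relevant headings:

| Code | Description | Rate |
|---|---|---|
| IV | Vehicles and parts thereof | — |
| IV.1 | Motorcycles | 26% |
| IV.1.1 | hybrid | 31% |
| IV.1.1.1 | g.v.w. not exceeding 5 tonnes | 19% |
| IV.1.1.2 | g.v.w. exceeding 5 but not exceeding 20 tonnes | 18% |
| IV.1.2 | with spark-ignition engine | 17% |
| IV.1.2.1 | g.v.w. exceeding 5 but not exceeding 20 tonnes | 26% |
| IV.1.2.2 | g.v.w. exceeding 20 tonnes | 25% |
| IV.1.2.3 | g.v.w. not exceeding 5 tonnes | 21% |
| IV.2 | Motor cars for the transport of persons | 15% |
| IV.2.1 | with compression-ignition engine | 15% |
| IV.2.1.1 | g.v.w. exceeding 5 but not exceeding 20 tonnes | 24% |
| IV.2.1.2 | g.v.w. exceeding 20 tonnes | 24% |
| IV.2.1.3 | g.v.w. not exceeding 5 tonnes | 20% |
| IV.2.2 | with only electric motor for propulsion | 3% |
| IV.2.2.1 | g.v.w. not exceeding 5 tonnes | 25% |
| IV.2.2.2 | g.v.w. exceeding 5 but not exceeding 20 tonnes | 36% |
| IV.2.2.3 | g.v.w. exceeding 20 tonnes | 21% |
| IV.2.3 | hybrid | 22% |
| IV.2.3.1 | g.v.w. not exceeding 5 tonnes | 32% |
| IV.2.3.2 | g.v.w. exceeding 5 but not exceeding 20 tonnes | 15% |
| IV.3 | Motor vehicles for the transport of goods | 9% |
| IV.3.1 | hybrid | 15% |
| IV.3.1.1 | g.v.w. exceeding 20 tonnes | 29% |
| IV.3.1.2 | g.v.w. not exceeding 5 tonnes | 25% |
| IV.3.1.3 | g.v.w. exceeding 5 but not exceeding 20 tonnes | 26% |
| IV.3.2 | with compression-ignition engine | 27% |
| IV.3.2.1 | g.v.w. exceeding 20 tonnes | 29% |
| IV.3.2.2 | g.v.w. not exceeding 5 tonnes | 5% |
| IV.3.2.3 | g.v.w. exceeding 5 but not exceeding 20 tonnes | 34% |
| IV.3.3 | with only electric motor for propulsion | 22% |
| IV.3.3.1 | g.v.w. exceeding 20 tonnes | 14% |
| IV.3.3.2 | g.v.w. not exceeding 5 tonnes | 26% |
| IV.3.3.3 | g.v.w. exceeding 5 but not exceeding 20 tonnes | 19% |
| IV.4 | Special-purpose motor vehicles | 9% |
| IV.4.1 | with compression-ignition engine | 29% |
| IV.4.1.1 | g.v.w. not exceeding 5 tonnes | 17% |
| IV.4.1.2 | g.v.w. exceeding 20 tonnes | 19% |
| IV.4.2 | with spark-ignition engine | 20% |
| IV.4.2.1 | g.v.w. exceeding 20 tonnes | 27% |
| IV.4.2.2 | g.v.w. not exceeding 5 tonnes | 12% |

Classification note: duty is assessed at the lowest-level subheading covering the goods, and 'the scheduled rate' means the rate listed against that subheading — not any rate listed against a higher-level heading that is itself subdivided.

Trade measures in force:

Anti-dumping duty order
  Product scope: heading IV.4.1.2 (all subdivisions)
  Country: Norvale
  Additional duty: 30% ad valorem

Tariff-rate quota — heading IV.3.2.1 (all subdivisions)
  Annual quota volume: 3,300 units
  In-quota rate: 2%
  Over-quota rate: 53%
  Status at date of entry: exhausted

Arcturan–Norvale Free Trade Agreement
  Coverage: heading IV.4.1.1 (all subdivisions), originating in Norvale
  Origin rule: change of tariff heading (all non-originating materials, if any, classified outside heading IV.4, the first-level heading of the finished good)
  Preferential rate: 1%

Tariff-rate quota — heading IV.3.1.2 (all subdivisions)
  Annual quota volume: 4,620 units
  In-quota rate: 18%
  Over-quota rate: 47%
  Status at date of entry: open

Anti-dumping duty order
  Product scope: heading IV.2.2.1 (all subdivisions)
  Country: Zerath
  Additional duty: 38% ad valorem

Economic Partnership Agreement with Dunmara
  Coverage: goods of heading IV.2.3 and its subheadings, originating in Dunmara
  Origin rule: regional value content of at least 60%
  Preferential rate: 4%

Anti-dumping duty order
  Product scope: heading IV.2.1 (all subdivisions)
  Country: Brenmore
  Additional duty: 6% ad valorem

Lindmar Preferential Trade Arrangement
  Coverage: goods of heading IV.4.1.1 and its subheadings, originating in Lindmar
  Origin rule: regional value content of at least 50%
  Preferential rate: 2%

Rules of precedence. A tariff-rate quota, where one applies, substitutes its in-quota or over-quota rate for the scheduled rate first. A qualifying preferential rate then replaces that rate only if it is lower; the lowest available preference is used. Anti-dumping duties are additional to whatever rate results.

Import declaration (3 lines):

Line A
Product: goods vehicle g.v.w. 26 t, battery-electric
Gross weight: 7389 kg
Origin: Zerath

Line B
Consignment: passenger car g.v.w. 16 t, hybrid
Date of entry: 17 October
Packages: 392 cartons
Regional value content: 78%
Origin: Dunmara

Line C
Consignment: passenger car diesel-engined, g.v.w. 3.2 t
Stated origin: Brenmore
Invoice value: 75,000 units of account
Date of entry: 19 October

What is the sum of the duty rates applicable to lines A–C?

Line A: goods vehicle → IV.3; battery-electric → IV.3.3; g.v.w. 26 t → IV.3.3.1. Scheduled 14%. No special measure applies. → 14%.
Line B: passenger car → IV.2; hybrid → IV.2.3; g.v.w. 16 t → IV.2.3.2. Scheduled 15%. Dunmara agreement on IV.2.3: RVC ≥ 60% → 4% available; preferential 4%. → 4%.
Line C: passenger car → IV.2; diesel-engined → IV.2.1; g.v.w. 3.2 t → IV.2.1.3. Scheduled 20%. anti-dumping (Brenmore, IV.2.1): +6%; total 20% + 6% = 26%. → 26%.
Sum: 14% + 4% + 26% = 44%.

44%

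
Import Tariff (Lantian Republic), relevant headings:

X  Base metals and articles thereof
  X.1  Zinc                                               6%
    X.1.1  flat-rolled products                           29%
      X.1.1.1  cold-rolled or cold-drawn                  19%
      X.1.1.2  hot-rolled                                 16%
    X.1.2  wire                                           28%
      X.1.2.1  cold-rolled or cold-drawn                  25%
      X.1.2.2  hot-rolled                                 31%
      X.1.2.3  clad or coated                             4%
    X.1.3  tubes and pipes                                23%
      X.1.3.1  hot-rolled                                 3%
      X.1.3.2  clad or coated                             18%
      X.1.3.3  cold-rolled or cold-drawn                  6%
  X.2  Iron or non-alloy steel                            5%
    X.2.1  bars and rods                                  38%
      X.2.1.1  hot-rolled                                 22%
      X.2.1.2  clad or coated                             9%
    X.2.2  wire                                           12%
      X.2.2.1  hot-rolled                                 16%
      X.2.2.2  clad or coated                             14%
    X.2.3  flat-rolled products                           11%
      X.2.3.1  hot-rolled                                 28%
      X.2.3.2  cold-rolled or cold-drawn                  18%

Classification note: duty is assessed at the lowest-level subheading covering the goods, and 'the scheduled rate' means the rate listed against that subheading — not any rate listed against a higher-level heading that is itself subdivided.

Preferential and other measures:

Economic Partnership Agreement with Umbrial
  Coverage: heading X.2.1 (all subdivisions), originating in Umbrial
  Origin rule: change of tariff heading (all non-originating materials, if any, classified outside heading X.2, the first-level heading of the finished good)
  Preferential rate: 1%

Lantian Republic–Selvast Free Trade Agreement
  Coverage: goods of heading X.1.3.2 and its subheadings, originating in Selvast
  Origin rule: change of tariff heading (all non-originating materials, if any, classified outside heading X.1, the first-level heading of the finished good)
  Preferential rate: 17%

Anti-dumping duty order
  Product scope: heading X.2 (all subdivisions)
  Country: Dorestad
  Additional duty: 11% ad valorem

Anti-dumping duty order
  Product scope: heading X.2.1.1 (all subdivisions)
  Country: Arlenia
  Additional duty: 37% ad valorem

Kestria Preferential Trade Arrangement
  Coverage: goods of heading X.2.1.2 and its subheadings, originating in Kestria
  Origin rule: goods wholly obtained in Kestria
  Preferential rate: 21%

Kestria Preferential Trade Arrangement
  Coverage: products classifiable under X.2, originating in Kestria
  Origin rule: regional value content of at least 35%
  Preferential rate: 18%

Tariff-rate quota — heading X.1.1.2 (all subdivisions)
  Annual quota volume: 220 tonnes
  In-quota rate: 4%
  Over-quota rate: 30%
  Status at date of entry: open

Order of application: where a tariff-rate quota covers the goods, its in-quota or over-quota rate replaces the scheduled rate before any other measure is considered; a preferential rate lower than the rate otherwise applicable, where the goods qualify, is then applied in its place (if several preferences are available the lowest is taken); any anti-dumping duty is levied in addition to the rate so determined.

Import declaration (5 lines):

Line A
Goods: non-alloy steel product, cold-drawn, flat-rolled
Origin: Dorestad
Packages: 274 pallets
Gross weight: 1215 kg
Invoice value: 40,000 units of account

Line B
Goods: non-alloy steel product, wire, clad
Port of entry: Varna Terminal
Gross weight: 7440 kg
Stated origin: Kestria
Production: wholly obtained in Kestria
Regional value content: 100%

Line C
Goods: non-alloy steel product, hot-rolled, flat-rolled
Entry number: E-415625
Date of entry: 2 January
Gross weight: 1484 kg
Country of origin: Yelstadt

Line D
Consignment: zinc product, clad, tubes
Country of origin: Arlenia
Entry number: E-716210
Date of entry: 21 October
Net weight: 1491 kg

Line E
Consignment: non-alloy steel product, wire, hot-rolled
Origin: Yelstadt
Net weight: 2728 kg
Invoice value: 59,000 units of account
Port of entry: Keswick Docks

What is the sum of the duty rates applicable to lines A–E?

105%

Line A: non-alloy steel → X.2; flat-rolled → X.2.3; cold-drawn → X.2.3.2. Scheduled 18%. anti-dumping (Dorestad, X.2): +11%; total 18% + 11% = 29%. → 29%.
Line B: non-alloy steel → X.2; wire → X.2.2; clad → X.2.2.2. Scheduled 14%. Kestria agreement on X.2.1.2: X.2.2.2 not covered; Kestria agreement on X.2: RVC ≥ 35% → 18% available; preference 18% not lower than 14% → no reduction. → 14%.
Line C: non-alloy steel → X.2; flat-rolled → X.2.3; hot-rolled → X.2.3.1. Scheduled 28%. No special measure applies. → 28%.
Line D: zinc → X.1; tubes → X.1.3; clad → X.1.3.2. Scheduled 18%. No special measure applies. → 18%.
Line E: non-alloy steel → X.2; wire → X.2.2; hot-rolled → X.2.2.1. Scheduled 16%. No special measure applies. → 16%.
Sum: 29% + 14% + 28% + 18% + 16% = 105%.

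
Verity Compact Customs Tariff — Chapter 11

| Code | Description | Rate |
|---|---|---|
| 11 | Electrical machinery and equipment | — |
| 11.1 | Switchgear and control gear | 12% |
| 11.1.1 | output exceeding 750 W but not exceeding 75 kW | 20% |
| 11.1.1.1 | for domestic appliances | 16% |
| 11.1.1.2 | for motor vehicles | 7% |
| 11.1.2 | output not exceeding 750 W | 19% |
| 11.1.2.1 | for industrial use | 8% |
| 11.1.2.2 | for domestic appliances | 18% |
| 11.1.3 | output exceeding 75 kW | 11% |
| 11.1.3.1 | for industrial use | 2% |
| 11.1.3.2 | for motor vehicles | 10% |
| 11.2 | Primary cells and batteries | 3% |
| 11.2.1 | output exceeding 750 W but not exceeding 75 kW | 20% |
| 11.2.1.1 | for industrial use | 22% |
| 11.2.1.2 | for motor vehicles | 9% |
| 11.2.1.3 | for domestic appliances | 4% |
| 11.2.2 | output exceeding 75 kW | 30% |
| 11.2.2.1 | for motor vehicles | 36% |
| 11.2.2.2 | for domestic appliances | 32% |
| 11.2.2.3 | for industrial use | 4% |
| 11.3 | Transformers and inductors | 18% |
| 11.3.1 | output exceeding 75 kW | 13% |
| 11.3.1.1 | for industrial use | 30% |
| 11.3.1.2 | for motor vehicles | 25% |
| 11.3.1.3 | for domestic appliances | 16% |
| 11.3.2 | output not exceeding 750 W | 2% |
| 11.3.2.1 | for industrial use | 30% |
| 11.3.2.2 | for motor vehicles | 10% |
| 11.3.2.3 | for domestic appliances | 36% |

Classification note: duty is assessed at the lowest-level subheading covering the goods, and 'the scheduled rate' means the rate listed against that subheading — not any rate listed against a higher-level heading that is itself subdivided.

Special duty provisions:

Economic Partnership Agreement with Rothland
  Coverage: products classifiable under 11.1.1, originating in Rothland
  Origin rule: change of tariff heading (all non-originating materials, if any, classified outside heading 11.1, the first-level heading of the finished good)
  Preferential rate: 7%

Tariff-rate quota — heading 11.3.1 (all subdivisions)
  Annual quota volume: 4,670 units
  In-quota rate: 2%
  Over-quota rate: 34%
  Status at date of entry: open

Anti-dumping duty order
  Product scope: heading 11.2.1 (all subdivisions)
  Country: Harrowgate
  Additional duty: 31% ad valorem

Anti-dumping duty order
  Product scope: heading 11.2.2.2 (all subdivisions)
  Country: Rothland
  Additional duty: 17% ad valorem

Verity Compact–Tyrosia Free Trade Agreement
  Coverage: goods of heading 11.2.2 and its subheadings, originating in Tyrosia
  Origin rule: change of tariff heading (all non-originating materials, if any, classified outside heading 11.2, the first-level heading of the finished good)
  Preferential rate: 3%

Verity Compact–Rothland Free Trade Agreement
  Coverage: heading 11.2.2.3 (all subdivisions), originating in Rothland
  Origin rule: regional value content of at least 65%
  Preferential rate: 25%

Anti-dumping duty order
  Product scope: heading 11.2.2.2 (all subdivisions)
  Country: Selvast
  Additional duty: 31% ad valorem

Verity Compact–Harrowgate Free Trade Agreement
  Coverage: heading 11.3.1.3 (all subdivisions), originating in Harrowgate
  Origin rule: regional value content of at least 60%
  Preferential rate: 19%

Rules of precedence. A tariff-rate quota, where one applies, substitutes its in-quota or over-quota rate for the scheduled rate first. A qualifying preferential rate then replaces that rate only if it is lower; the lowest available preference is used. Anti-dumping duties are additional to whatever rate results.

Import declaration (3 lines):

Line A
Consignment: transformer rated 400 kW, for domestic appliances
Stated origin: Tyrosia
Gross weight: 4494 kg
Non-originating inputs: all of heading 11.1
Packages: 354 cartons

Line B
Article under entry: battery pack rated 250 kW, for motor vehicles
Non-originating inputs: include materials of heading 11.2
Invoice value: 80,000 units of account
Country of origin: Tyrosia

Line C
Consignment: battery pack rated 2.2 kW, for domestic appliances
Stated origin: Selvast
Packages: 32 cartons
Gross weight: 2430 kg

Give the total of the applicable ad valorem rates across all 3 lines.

Line A: transformer → 11.3; rated 400 kW → 11.3.1; for domestic appliances → 11.3.1.3. Scheduled 16%. quota on 11.3.1 open → in-quota 2%; Tyrosia agreement on 11.2.2: 11.3.1.3 not covered. → 2%.
Line B: battery pack → 11.2; rated 250 kW → 11.2.2; for motor vehicles → 11.2.2.1. Scheduled 36%. Tyrosia agreement on 11.2.2: CTH not met. → 36%.
Line C: battery pack → 11.2; rated 2.2 kW → 11.2.1; for domestic appliances → 11.2.1.3. Scheduled 4%. No special measure applies. → 4%.
Sum: 2% + 36% + 4% = 42%.

42%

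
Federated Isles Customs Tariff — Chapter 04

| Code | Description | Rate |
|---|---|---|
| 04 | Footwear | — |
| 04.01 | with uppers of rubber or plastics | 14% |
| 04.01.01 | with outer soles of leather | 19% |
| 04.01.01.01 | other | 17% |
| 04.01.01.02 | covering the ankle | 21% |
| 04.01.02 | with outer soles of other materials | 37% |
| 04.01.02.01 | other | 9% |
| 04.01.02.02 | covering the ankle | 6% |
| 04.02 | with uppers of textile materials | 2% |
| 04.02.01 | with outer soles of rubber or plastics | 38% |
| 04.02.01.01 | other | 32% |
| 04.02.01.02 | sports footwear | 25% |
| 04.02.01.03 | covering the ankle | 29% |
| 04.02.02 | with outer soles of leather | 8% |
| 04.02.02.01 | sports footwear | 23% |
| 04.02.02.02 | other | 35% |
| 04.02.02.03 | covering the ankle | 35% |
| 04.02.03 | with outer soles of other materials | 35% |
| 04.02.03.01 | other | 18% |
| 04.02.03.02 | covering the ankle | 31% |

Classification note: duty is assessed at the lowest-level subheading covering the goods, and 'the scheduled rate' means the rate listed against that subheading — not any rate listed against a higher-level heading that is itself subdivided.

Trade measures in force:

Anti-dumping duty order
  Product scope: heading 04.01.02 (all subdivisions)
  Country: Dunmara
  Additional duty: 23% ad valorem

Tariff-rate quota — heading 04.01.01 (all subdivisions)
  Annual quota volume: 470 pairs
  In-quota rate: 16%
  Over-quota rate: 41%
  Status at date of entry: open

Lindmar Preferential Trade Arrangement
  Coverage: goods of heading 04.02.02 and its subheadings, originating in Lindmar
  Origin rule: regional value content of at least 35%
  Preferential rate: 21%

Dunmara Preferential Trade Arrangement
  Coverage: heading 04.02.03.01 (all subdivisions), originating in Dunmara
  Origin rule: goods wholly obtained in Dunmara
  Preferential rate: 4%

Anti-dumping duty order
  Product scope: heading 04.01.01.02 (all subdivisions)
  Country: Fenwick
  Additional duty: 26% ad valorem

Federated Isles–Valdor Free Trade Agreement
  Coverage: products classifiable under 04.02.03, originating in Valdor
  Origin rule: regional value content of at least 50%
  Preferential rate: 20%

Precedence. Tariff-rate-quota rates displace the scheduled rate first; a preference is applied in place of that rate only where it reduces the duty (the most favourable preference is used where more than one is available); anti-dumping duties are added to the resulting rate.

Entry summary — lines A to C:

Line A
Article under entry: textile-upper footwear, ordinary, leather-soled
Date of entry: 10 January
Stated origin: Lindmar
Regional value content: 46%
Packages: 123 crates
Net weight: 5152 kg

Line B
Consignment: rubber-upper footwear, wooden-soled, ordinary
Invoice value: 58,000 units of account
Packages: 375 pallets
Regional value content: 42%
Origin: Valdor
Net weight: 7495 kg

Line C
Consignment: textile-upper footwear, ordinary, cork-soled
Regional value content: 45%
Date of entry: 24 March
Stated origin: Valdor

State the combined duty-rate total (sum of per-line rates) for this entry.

48%

Line A: textile-upper → 04.02; leather-soled → 04.02.02; ordinary → 04.02.02.02. Scheduled 35%. Lindmar agreement on 04.02.02: RVC ≥ 35% → 21% available; preferential 21%. → 21%.
Line B: rubber-upper → 04.01; wooden-soled → 04.01.02; ordinary → 04.01.02.01. Scheduled 9%. Valdor agreement on 04.02.03: 04.01.02.01 not covered. → 9%.
Line C: textile-upper → 04.02; cork-soled → 04.02.03; ordinary → 04.02.03.01. Scheduled 18%. Valdor agreement on 04.02.03: RVC < 50%. → 18%.
Sum: 21% + 9% + 18% = 48%.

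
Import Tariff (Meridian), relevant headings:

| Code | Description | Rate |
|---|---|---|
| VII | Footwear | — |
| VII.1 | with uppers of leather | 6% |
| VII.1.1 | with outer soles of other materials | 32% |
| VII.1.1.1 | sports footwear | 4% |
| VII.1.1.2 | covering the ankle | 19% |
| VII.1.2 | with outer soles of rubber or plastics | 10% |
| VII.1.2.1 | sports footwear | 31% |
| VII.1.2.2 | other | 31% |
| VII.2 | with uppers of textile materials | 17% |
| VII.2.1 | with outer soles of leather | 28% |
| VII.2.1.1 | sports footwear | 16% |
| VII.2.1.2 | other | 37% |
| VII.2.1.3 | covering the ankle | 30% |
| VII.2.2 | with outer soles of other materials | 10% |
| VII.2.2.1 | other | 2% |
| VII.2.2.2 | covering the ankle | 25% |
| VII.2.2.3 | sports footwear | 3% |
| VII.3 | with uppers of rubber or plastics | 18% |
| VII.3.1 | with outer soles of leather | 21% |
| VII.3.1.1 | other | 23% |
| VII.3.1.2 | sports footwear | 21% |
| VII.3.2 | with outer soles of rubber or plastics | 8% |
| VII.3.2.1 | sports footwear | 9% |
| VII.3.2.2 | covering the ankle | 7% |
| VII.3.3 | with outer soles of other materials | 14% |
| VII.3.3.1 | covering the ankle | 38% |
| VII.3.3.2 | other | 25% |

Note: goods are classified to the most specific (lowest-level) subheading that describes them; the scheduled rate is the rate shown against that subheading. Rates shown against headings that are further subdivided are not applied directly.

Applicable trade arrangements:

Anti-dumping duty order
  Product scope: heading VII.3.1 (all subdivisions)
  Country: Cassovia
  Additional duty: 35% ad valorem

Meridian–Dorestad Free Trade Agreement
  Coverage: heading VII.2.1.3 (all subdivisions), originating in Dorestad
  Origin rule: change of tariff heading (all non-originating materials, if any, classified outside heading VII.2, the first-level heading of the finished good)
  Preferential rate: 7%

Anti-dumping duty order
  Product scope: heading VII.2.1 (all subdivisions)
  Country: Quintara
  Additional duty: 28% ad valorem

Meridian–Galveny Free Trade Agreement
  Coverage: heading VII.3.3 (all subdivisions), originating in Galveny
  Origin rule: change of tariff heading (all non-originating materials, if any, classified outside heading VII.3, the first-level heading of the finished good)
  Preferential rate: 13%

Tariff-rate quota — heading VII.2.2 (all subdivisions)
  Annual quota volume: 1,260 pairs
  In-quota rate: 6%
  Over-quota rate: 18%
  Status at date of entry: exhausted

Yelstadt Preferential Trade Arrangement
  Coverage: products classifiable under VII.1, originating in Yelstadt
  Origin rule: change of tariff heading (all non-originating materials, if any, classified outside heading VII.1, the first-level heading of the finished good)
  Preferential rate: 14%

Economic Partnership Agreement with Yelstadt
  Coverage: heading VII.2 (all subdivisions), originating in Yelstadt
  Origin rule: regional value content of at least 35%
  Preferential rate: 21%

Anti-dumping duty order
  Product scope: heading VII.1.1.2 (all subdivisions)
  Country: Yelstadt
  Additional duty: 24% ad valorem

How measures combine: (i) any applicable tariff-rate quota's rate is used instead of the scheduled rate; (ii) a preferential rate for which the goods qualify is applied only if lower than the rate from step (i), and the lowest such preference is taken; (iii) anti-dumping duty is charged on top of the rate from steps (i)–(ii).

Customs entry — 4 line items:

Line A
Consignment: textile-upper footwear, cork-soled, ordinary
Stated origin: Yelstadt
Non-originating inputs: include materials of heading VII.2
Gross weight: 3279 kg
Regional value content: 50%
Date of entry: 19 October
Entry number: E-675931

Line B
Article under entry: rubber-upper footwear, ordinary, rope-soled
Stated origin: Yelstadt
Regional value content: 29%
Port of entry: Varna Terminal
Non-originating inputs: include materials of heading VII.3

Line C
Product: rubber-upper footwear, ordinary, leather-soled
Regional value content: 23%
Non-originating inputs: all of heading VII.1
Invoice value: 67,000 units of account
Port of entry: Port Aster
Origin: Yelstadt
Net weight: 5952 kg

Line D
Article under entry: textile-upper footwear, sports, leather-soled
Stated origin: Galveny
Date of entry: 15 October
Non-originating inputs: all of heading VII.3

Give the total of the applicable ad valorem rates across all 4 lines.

Line A: textile-upper → VII.2; cork-soled → VII.2.2; ordinary → VII.2.2.1. Scheduled 2%. quota on VII.2.2 exhausted → over-quota 18%; Yelstadt agreement on VII.1: VII.2.2.1 not covered; Yelstadt agreement on VII.2: RVC ≥ 35% → 21% available; preference 21% not lower than 18% → no reduction. → 18%.
Line B: rubber-upper → VII.3; rope-soled → VII.3.3; ordinary → VII.3.3.2. Scheduled 25%. Yelstadt agreement on VII.1: VII.3.3.2 not covered; Yelstadt agreement on VII.2: VII.3.3.2 not covered. → 25%.
Line C: rubber-upper → VII.3; leather-soled → VII.3.1; ordinary → VII.3.1.1. Scheduled 23%. Yelstadt agreement on VII.1: VII.3.1.1 not covered; Yelstadt agreement on VII.2: VII.3.1.1 not covered. → 23%.
Line D: textile-upper → VII.2; leather-soled → VII.2.1; sports → VII.2.1.1. Scheduled 16%. Galveny agreement on VII.3.3: VII.2.1.1 not covered. → 16%.
Sum: 18% + 25% + 23% + 16% = 82%.

82%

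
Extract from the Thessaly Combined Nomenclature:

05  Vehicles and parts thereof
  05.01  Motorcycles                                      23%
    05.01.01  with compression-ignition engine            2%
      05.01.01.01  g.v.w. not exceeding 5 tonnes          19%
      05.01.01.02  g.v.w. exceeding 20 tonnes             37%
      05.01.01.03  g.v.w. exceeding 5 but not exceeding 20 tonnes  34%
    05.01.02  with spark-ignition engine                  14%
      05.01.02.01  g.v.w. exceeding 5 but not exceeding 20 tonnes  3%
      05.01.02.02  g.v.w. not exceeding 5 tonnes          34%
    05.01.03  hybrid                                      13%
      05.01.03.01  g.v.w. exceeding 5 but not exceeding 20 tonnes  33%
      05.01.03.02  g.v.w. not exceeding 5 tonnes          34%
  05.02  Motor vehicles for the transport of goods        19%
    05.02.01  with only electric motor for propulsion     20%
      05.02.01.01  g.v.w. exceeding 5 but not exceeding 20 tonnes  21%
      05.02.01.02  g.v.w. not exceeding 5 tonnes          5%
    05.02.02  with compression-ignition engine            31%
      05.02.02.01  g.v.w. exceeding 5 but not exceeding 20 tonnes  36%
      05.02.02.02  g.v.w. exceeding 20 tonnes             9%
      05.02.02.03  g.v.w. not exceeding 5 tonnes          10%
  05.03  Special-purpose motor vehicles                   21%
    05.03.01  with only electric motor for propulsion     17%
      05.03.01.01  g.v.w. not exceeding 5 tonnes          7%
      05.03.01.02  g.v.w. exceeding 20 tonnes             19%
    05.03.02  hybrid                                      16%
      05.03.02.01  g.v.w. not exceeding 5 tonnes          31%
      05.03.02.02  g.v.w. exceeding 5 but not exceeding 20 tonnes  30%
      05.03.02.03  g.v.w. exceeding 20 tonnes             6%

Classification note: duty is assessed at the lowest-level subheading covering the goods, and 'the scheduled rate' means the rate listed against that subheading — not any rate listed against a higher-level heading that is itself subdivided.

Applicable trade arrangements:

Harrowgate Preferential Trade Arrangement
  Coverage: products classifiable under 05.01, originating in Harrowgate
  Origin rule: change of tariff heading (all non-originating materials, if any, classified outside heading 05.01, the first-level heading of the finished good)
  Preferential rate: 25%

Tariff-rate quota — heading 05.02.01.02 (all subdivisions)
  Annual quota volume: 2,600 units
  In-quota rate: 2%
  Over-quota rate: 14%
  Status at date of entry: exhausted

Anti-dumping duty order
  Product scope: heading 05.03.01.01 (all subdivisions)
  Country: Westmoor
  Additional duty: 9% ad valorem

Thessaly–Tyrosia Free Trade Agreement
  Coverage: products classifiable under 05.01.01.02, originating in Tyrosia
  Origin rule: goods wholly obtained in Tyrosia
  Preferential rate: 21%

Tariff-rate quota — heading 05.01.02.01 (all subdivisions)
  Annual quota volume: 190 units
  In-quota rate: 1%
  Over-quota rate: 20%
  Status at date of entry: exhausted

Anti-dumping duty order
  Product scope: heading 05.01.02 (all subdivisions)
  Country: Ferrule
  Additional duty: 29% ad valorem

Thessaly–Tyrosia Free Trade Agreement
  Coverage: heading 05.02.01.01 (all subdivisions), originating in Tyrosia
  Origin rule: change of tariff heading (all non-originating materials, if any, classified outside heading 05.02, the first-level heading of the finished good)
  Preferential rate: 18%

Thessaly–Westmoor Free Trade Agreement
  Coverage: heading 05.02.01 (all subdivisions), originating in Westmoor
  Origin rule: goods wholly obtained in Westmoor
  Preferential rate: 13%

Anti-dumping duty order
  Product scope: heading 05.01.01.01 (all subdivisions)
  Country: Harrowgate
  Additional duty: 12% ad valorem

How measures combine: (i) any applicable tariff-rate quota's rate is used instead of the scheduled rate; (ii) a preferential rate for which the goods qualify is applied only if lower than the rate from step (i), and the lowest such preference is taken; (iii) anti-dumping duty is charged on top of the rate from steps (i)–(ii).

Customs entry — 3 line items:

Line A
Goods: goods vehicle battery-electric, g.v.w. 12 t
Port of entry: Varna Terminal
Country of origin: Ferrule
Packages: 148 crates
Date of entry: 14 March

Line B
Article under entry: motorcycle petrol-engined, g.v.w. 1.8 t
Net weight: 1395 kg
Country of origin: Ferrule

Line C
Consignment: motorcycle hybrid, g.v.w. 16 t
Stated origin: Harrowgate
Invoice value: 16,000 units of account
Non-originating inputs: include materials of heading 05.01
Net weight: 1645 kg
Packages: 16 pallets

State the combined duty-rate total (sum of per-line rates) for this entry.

117%

Line A: goods vehicle → 05.02; battery-electric → 05.02.01; g.v.w. 12 t → 05.02.01.01. Scheduled 21%. No special measure applies. → 21%.
Line B: motorcycle → 05.01; petrol-engined → 05.01.02; g.v.w. 1.8 t → 05.01.02.02. Scheduled 34%. anti-dumping (Ferrule, 05.01.02): +29%; total 34% + 29% = 63%. → 63%.
Line C: motorcycle → 05.01; hybrid → 05.01.03; g.v.w. 16 t → 05.01.03.01. Scheduled 33%. Harrowgate agreement on 05.01: CTH not met. → 33%.
Sum: 21% + 63% + 33% = 117%.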